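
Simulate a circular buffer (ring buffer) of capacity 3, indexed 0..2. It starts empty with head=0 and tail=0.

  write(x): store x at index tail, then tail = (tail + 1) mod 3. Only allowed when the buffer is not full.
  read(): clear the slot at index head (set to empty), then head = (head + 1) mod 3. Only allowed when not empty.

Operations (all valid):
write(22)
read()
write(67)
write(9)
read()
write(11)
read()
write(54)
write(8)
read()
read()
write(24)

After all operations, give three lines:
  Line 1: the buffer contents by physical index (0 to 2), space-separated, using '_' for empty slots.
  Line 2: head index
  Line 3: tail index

Answer: 24 _ 8
2
1

Derivation:
write(22): buf=[22 _ _], head=0, tail=1, size=1
read(): buf=[_ _ _], head=1, tail=1, size=0
write(67): buf=[_ 67 _], head=1, tail=2, size=1
write(9): buf=[_ 67 9], head=1, tail=0, size=2
read(): buf=[_ _ 9], head=2, tail=0, size=1
write(11): buf=[11 _ 9], head=2, tail=1, size=2
read(): buf=[11 _ _], head=0, tail=1, size=1
write(54): buf=[11 54 _], head=0, tail=2, size=2
write(8): buf=[11 54 8], head=0, tail=0, size=3
read(): buf=[_ 54 8], head=1, tail=0, size=2
read(): buf=[_ _ 8], head=2, tail=0, size=1
write(24): buf=[24 _ 8], head=2, tail=1, size=2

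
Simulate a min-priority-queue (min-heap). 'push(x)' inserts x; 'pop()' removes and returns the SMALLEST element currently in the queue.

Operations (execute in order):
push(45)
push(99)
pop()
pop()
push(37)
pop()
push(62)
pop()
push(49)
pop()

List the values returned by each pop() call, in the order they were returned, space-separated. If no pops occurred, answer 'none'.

push(45): heap contents = [45]
push(99): heap contents = [45, 99]
pop() → 45: heap contents = [99]
pop() → 99: heap contents = []
push(37): heap contents = [37]
pop() → 37: heap contents = []
push(62): heap contents = [62]
pop() → 62: heap contents = []
push(49): heap contents = [49]
pop() → 49: heap contents = []

Answer: 45 99 37 62 49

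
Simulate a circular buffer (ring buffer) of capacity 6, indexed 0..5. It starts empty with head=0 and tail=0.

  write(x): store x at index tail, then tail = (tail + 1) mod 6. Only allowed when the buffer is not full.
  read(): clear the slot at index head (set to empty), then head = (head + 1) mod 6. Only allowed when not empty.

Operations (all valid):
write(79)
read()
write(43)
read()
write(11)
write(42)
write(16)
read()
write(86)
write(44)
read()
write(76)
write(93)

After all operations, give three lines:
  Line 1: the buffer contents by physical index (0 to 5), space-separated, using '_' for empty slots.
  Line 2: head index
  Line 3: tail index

Answer: 44 76 93 _ 16 86
4
3

Derivation:
write(79): buf=[79 _ _ _ _ _], head=0, tail=1, size=1
read(): buf=[_ _ _ _ _ _], head=1, tail=1, size=0
write(43): buf=[_ 43 _ _ _ _], head=1, tail=2, size=1
read(): buf=[_ _ _ _ _ _], head=2, tail=2, size=0
write(11): buf=[_ _ 11 _ _ _], head=2, tail=3, size=1
write(42): buf=[_ _ 11 42 _ _], head=2, tail=4, size=2
write(16): buf=[_ _ 11 42 16 _], head=2, tail=5, size=3
read(): buf=[_ _ _ 42 16 _], head=3, tail=5, size=2
write(86): buf=[_ _ _ 42 16 86], head=3, tail=0, size=3
write(44): buf=[44 _ _ 42 16 86], head=3, tail=1, size=4
read(): buf=[44 _ _ _ 16 86], head=4, tail=1, size=3
write(76): buf=[44 76 _ _ 16 86], head=4, tail=2, size=4
write(93): buf=[44 76 93 _ 16 86], head=4, tail=3, size=5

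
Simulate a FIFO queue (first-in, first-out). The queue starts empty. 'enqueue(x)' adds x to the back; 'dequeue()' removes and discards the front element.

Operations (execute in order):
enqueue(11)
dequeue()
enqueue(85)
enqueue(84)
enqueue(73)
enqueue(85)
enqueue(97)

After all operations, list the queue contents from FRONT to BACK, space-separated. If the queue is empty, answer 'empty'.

Answer: 85 84 73 85 97

Derivation:
enqueue(11): [11]
dequeue(): []
enqueue(85): [85]
enqueue(84): [85, 84]
enqueue(73): [85, 84, 73]
enqueue(85): [85, 84, 73, 85]
enqueue(97): [85, 84, 73, 85, 97]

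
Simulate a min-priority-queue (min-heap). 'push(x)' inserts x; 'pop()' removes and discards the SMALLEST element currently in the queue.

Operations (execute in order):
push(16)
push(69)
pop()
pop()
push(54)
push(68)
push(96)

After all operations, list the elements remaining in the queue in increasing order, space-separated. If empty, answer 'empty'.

push(16): heap contents = [16]
push(69): heap contents = [16, 69]
pop() → 16: heap contents = [69]
pop() → 69: heap contents = []
push(54): heap contents = [54]
push(68): heap contents = [54, 68]
push(96): heap contents = [54, 68, 96]

Answer: 54 68 96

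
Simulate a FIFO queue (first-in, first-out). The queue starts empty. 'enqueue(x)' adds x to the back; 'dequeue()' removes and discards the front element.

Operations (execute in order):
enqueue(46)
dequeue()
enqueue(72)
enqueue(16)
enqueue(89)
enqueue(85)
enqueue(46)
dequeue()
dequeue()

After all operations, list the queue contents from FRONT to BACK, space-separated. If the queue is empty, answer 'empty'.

enqueue(46): [46]
dequeue(): []
enqueue(72): [72]
enqueue(16): [72, 16]
enqueue(89): [72, 16, 89]
enqueue(85): [72, 16, 89, 85]
enqueue(46): [72, 16, 89, 85, 46]
dequeue(): [16, 89, 85, 46]
dequeue(): [89, 85, 46]

Answer: 89 85 46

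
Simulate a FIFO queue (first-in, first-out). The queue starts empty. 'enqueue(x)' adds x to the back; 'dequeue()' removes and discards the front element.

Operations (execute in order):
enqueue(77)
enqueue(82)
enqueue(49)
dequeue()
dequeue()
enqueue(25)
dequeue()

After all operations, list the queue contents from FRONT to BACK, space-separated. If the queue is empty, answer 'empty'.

Answer: 25

Derivation:
enqueue(77): [77]
enqueue(82): [77, 82]
enqueue(49): [77, 82, 49]
dequeue(): [82, 49]
dequeue(): [49]
enqueue(25): [49, 25]
dequeue(): [25]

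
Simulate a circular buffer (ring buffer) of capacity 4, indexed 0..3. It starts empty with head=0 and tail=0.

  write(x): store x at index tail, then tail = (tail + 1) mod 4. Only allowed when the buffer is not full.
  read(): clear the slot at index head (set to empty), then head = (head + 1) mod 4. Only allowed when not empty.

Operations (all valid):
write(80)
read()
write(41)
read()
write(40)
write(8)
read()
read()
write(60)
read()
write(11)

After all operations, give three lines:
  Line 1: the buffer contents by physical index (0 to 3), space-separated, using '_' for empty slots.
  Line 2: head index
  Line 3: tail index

write(80): buf=[80 _ _ _], head=0, tail=1, size=1
read(): buf=[_ _ _ _], head=1, tail=1, size=0
write(41): buf=[_ 41 _ _], head=1, tail=2, size=1
read(): buf=[_ _ _ _], head=2, tail=2, size=0
write(40): buf=[_ _ 40 _], head=2, tail=3, size=1
write(8): buf=[_ _ 40 8], head=2, tail=0, size=2
read(): buf=[_ _ _ 8], head=3, tail=0, size=1
read(): buf=[_ _ _ _], head=0, tail=0, size=0
write(60): buf=[60 _ _ _], head=0, tail=1, size=1
read(): buf=[_ _ _ _], head=1, tail=1, size=0
write(11): buf=[_ 11 _ _], head=1, tail=2, size=1

Answer: _ 11 _ _
1
2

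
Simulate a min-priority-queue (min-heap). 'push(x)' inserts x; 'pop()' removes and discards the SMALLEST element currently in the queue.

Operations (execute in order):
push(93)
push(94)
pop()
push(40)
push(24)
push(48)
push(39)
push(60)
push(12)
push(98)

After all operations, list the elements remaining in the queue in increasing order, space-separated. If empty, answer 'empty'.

push(93): heap contents = [93]
push(94): heap contents = [93, 94]
pop() → 93: heap contents = [94]
push(40): heap contents = [40, 94]
push(24): heap contents = [24, 40, 94]
push(48): heap contents = [24, 40, 48, 94]
push(39): heap contents = [24, 39, 40, 48, 94]
push(60): heap contents = [24, 39, 40, 48, 60, 94]
push(12): heap contents = [12, 24, 39, 40, 48, 60, 94]
push(98): heap contents = [12, 24, 39, 40, 48, 60, 94, 98]

Answer: 12 24 39 40 48 60 94 98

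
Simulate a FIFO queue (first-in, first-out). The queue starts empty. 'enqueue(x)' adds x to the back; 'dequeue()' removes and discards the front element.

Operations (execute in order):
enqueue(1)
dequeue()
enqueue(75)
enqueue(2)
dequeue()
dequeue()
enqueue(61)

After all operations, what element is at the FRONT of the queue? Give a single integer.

Answer: 61

Derivation:
enqueue(1): queue = [1]
dequeue(): queue = []
enqueue(75): queue = [75]
enqueue(2): queue = [75, 2]
dequeue(): queue = [2]
dequeue(): queue = []
enqueue(61): queue = [61]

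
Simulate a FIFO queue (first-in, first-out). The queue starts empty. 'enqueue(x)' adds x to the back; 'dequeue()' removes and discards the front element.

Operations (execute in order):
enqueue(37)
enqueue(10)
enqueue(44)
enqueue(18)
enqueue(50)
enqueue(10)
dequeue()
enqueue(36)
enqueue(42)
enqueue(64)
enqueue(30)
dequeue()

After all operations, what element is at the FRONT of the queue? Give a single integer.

enqueue(37): queue = [37]
enqueue(10): queue = [37, 10]
enqueue(44): queue = [37, 10, 44]
enqueue(18): queue = [37, 10, 44, 18]
enqueue(50): queue = [37, 10, 44, 18, 50]
enqueue(10): queue = [37, 10, 44, 18, 50, 10]
dequeue(): queue = [10, 44, 18, 50, 10]
enqueue(36): queue = [10, 44, 18, 50, 10, 36]
enqueue(42): queue = [10, 44, 18, 50, 10, 36, 42]
enqueue(64): queue = [10, 44, 18, 50, 10, 36, 42, 64]
enqueue(30): queue = [10, 44, 18, 50, 10, 36, 42, 64, 30]
dequeue(): queue = [44, 18, 50, 10, 36, 42, 64, 30]

Answer: 44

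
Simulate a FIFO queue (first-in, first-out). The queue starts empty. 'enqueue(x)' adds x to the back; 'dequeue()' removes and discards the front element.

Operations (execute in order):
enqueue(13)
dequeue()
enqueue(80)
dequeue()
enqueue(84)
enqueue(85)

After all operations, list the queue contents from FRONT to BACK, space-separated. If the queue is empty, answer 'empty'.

enqueue(13): [13]
dequeue(): []
enqueue(80): [80]
dequeue(): []
enqueue(84): [84]
enqueue(85): [84, 85]

Answer: 84 85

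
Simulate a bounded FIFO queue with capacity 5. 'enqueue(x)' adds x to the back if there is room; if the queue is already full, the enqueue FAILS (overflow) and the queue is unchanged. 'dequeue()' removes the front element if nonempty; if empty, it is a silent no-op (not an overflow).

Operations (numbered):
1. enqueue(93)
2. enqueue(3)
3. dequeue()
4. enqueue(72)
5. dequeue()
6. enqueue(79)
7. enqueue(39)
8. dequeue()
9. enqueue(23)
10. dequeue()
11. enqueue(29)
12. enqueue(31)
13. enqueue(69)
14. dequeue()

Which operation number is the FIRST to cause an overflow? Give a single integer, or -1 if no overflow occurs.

1. enqueue(93): size=1
2. enqueue(3): size=2
3. dequeue(): size=1
4. enqueue(72): size=2
5. dequeue(): size=1
6. enqueue(79): size=2
7. enqueue(39): size=3
8. dequeue(): size=2
9. enqueue(23): size=3
10. dequeue(): size=2
11. enqueue(29): size=3
12. enqueue(31): size=4
13. enqueue(69): size=5
14. dequeue(): size=4

Answer: -1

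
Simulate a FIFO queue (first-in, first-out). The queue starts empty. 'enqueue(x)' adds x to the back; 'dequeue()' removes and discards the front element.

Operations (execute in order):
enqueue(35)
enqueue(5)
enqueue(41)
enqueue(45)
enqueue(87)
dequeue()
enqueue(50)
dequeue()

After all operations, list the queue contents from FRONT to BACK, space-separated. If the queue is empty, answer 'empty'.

Answer: 41 45 87 50

Derivation:
enqueue(35): [35]
enqueue(5): [35, 5]
enqueue(41): [35, 5, 41]
enqueue(45): [35, 5, 41, 45]
enqueue(87): [35, 5, 41, 45, 87]
dequeue(): [5, 41, 45, 87]
enqueue(50): [5, 41, 45, 87, 50]
dequeue(): [41, 45, 87, 50]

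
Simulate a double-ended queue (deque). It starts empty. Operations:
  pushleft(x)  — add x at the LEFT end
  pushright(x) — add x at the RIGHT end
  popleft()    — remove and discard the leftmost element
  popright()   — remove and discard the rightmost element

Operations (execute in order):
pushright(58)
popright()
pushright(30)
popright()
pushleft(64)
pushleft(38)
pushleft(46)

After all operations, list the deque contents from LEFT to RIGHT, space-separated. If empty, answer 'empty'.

Answer: 46 38 64

Derivation:
pushright(58): [58]
popright(): []
pushright(30): [30]
popright(): []
pushleft(64): [64]
pushleft(38): [38, 64]
pushleft(46): [46, 38, 64]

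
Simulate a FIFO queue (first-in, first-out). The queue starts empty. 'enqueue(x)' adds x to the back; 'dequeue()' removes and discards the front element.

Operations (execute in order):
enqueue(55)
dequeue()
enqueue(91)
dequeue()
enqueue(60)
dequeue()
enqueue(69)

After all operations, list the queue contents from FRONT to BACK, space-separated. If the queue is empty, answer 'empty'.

enqueue(55): [55]
dequeue(): []
enqueue(91): [91]
dequeue(): []
enqueue(60): [60]
dequeue(): []
enqueue(69): [69]

Answer: 69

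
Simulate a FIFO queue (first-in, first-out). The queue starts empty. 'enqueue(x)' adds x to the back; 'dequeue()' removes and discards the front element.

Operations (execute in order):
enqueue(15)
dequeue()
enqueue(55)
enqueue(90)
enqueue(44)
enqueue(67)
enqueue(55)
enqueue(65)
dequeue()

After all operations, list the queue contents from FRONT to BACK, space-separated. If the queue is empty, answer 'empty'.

enqueue(15): [15]
dequeue(): []
enqueue(55): [55]
enqueue(90): [55, 90]
enqueue(44): [55, 90, 44]
enqueue(67): [55, 90, 44, 67]
enqueue(55): [55, 90, 44, 67, 55]
enqueue(65): [55, 90, 44, 67, 55, 65]
dequeue(): [90, 44, 67, 55, 65]

Answer: 90 44 67 55 65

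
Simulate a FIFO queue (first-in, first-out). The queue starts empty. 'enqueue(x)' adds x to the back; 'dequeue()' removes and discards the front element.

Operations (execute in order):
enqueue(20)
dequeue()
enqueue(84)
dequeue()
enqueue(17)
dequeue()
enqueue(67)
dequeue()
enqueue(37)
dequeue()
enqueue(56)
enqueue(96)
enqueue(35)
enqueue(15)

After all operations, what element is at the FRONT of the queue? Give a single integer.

Answer: 56

Derivation:
enqueue(20): queue = [20]
dequeue(): queue = []
enqueue(84): queue = [84]
dequeue(): queue = []
enqueue(17): queue = [17]
dequeue(): queue = []
enqueue(67): queue = [67]
dequeue(): queue = []
enqueue(37): queue = [37]
dequeue(): queue = []
enqueue(56): queue = [56]
enqueue(96): queue = [56, 96]
enqueue(35): queue = [56, 96, 35]
enqueue(15): queue = [56, 96, 35, 15]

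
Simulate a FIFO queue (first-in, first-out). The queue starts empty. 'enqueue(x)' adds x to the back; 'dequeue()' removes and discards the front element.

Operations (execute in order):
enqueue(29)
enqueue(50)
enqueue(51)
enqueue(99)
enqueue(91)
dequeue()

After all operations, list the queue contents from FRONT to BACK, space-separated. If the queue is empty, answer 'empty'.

enqueue(29): [29]
enqueue(50): [29, 50]
enqueue(51): [29, 50, 51]
enqueue(99): [29, 50, 51, 99]
enqueue(91): [29, 50, 51, 99, 91]
dequeue(): [50, 51, 99, 91]

Answer: 50 51 99 91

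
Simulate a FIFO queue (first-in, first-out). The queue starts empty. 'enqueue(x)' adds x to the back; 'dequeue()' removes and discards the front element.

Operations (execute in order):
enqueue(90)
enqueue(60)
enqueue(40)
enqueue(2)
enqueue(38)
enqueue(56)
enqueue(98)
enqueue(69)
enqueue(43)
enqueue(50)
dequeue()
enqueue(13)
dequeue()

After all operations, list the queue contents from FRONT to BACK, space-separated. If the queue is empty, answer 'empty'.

Answer: 40 2 38 56 98 69 43 50 13

Derivation:
enqueue(90): [90]
enqueue(60): [90, 60]
enqueue(40): [90, 60, 40]
enqueue(2): [90, 60, 40, 2]
enqueue(38): [90, 60, 40, 2, 38]
enqueue(56): [90, 60, 40, 2, 38, 56]
enqueue(98): [90, 60, 40, 2, 38, 56, 98]
enqueue(69): [90, 60, 40, 2, 38, 56, 98, 69]
enqueue(43): [90, 60, 40, 2, 38, 56, 98, 69, 43]
enqueue(50): [90, 60, 40, 2, 38, 56, 98, 69, 43, 50]
dequeue(): [60, 40, 2, 38, 56, 98, 69, 43, 50]
enqueue(13): [60, 40, 2, 38, 56, 98, 69, 43, 50, 13]
dequeue(): [40, 2, 38, 56, 98, 69, 43, 50, 13]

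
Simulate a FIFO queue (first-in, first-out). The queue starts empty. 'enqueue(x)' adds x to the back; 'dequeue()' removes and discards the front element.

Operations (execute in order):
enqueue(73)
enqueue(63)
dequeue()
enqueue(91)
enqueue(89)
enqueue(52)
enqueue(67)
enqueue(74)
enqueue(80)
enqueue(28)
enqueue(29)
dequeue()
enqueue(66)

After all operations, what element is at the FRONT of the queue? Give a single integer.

Answer: 91

Derivation:
enqueue(73): queue = [73]
enqueue(63): queue = [73, 63]
dequeue(): queue = [63]
enqueue(91): queue = [63, 91]
enqueue(89): queue = [63, 91, 89]
enqueue(52): queue = [63, 91, 89, 52]
enqueue(67): queue = [63, 91, 89, 52, 67]
enqueue(74): queue = [63, 91, 89, 52, 67, 74]
enqueue(80): queue = [63, 91, 89, 52, 67, 74, 80]
enqueue(28): queue = [63, 91, 89, 52, 67, 74, 80, 28]
enqueue(29): queue = [63, 91, 89, 52, 67, 74, 80, 28, 29]
dequeue(): queue = [91, 89, 52, 67, 74, 80, 28, 29]
enqueue(66): queue = [91, 89, 52, 67, 74, 80, 28, 29, 66]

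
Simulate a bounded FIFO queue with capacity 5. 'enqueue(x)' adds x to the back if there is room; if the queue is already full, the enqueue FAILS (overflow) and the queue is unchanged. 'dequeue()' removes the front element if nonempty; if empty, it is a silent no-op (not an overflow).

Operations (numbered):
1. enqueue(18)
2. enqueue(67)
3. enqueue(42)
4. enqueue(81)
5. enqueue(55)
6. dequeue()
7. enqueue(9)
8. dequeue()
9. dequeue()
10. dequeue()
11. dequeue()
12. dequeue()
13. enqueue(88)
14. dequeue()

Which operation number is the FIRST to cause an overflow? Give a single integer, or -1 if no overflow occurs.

Answer: -1

Derivation:
1. enqueue(18): size=1
2. enqueue(67): size=2
3. enqueue(42): size=3
4. enqueue(81): size=4
5. enqueue(55): size=5
6. dequeue(): size=4
7. enqueue(9): size=5
8. dequeue(): size=4
9. dequeue(): size=3
10. dequeue(): size=2
11. dequeue(): size=1
12. dequeue(): size=0
13. enqueue(88): size=1
14. dequeue(): size=0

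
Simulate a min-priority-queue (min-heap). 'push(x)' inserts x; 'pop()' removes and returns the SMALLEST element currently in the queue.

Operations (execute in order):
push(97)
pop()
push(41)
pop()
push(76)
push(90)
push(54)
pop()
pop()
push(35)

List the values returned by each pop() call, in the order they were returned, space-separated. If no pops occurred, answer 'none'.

Answer: 97 41 54 76

Derivation:
push(97): heap contents = [97]
pop() → 97: heap contents = []
push(41): heap contents = [41]
pop() → 41: heap contents = []
push(76): heap contents = [76]
push(90): heap contents = [76, 90]
push(54): heap contents = [54, 76, 90]
pop() → 54: heap contents = [76, 90]
pop() → 76: heap contents = [90]
push(35): heap contents = [35, 90]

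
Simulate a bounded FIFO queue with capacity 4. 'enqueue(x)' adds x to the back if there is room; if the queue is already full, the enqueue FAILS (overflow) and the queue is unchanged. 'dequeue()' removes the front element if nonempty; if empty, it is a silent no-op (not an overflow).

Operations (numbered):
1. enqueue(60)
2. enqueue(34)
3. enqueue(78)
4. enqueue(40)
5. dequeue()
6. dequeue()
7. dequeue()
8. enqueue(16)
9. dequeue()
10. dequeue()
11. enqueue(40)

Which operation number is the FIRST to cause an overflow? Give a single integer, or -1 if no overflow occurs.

1. enqueue(60): size=1
2. enqueue(34): size=2
3. enqueue(78): size=3
4. enqueue(40): size=4
5. dequeue(): size=3
6. dequeue(): size=2
7. dequeue(): size=1
8. enqueue(16): size=2
9. dequeue(): size=1
10. dequeue(): size=0
11. enqueue(40): size=1

Answer: -1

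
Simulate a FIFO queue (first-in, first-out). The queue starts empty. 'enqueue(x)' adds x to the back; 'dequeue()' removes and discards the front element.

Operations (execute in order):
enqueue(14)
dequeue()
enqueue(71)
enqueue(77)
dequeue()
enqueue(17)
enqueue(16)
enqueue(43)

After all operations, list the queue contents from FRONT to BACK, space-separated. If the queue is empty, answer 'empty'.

enqueue(14): [14]
dequeue(): []
enqueue(71): [71]
enqueue(77): [71, 77]
dequeue(): [77]
enqueue(17): [77, 17]
enqueue(16): [77, 17, 16]
enqueue(43): [77, 17, 16, 43]

Answer: 77 17 16 43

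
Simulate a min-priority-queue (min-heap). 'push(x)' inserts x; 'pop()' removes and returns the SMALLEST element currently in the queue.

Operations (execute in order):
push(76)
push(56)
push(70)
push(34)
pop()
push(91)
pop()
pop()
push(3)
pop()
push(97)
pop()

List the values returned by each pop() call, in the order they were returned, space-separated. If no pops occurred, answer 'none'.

Answer: 34 56 70 3 76

Derivation:
push(76): heap contents = [76]
push(56): heap contents = [56, 76]
push(70): heap contents = [56, 70, 76]
push(34): heap contents = [34, 56, 70, 76]
pop() → 34: heap contents = [56, 70, 76]
push(91): heap contents = [56, 70, 76, 91]
pop() → 56: heap contents = [70, 76, 91]
pop() → 70: heap contents = [76, 91]
push(3): heap contents = [3, 76, 91]
pop() → 3: heap contents = [76, 91]
push(97): heap contents = [76, 91, 97]
pop() → 76: heap contents = [91, 97]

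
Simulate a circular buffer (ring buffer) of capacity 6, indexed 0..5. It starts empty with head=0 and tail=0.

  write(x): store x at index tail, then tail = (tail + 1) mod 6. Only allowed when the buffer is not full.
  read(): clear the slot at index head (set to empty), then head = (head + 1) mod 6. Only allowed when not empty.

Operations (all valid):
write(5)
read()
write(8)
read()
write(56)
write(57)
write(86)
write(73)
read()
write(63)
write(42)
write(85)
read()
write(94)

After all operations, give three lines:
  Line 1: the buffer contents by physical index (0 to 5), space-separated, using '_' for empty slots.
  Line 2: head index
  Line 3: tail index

write(5): buf=[5 _ _ _ _ _], head=0, tail=1, size=1
read(): buf=[_ _ _ _ _ _], head=1, tail=1, size=0
write(8): buf=[_ 8 _ _ _ _], head=1, tail=2, size=1
read(): buf=[_ _ _ _ _ _], head=2, tail=2, size=0
write(56): buf=[_ _ 56 _ _ _], head=2, tail=3, size=1
write(57): buf=[_ _ 56 57 _ _], head=2, tail=4, size=2
write(86): buf=[_ _ 56 57 86 _], head=2, tail=5, size=3
write(73): buf=[_ _ 56 57 86 73], head=2, tail=0, size=4
read(): buf=[_ _ _ 57 86 73], head=3, tail=0, size=3
write(63): buf=[63 _ _ 57 86 73], head=3, tail=1, size=4
write(42): buf=[63 42 _ 57 86 73], head=3, tail=2, size=5
write(85): buf=[63 42 85 57 86 73], head=3, tail=3, size=6
read(): buf=[63 42 85 _ 86 73], head=4, tail=3, size=5
write(94): buf=[63 42 85 94 86 73], head=4, tail=4, size=6

Answer: 63 42 85 94 86 73
4
4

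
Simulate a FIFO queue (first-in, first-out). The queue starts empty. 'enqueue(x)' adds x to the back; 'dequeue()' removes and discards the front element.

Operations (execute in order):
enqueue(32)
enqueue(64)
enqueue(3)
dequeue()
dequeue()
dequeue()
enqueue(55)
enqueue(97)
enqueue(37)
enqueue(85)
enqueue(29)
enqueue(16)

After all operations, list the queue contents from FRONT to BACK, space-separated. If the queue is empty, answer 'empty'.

Answer: 55 97 37 85 29 16

Derivation:
enqueue(32): [32]
enqueue(64): [32, 64]
enqueue(3): [32, 64, 3]
dequeue(): [64, 3]
dequeue(): [3]
dequeue(): []
enqueue(55): [55]
enqueue(97): [55, 97]
enqueue(37): [55, 97, 37]
enqueue(85): [55, 97, 37, 85]
enqueue(29): [55, 97, 37, 85, 29]
enqueue(16): [55, 97, 37, 85, 29, 16]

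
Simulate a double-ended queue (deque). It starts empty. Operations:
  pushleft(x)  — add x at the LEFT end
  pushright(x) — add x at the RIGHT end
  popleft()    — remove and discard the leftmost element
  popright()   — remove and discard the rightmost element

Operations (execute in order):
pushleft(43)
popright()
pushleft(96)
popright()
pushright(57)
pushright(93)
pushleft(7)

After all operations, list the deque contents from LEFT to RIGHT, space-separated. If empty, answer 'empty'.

pushleft(43): [43]
popright(): []
pushleft(96): [96]
popright(): []
pushright(57): [57]
pushright(93): [57, 93]
pushleft(7): [7, 57, 93]

Answer: 7 57 93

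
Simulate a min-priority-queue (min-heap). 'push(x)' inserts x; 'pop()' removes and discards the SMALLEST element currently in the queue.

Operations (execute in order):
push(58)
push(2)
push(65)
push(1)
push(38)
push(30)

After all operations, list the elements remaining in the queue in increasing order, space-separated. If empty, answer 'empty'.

Answer: 1 2 30 38 58 65

Derivation:
push(58): heap contents = [58]
push(2): heap contents = [2, 58]
push(65): heap contents = [2, 58, 65]
push(1): heap contents = [1, 2, 58, 65]
push(38): heap contents = [1, 2, 38, 58, 65]
push(30): heap contents = [1, 2, 30, 38, 58, 65]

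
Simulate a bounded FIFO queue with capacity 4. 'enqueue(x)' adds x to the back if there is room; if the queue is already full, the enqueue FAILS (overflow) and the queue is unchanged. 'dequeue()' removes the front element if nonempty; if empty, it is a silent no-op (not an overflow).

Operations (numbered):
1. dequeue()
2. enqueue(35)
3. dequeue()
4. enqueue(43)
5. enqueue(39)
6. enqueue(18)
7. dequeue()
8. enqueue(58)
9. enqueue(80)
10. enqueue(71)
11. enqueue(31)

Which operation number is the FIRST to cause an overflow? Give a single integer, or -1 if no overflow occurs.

Answer: 10

Derivation:
1. dequeue(): empty, no-op, size=0
2. enqueue(35): size=1
3. dequeue(): size=0
4. enqueue(43): size=1
5. enqueue(39): size=2
6. enqueue(18): size=3
7. dequeue(): size=2
8. enqueue(58): size=3
9. enqueue(80): size=4
10. enqueue(71): size=4=cap → OVERFLOW (fail)
11. enqueue(31): size=4=cap → OVERFLOW (fail)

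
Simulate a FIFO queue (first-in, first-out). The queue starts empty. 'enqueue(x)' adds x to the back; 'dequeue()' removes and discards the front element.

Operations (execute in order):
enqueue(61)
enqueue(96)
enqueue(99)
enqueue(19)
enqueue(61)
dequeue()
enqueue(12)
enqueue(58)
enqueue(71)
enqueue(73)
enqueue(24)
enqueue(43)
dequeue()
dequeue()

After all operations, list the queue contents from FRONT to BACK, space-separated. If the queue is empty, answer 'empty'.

enqueue(61): [61]
enqueue(96): [61, 96]
enqueue(99): [61, 96, 99]
enqueue(19): [61, 96, 99, 19]
enqueue(61): [61, 96, 99, 19, 61]
dequeue(): [96, 99, 19, 61]
enqueue(12): [96, 99, 19, 61, 12]
enqueue(58): [96, 99, 19, 61, 12, 58]
enqueue(71): [96, 99, 19, 61, 12, 58, 71]
enqueue(73): [96, 99, 19, 61, 12, 58, 71, 73]
enqueue(24): [96, 99, 19, 61, 12, 58, 71, 73, 24]
enqueue(43): [96, 99, 19, 61, 12, 58, 71, 73, 24, 43]
dequeue(): [99, 19, 61, 12, 58, 71, 73, 24, 43]
dequeue(): [19, 61, 12, 58, 71, 73, 24, 43]

Answer: 19 61 12 58 71 73 24 43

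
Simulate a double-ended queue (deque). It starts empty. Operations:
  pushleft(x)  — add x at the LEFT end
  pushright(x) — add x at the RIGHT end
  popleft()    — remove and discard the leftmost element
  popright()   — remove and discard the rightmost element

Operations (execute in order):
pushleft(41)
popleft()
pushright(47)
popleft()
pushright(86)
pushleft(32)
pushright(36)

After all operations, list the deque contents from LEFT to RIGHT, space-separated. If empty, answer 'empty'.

pushleft(41): [41]
popleft(): []
pushright(47): [47]
popleft(): []
pushright(86): [86]
pushleft(32): [32, 86]
pushright(36): [32, 86, 36]

Answer: 32 86 36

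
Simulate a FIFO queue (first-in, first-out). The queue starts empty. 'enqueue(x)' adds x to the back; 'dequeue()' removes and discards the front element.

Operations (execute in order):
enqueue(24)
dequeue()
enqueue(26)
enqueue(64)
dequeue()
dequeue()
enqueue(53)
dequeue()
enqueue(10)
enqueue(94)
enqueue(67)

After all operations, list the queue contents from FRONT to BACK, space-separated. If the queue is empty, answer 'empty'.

enqueue(24): [24]
dequeue(): []
enqueue(26): [26]
enqueue(64): [26, 64]
dequeue(): [64]
dequeue(): []
enqueue(53): [53]
dequeue(): []
enqueue(10): [10]
enqueue(94): [10, 94]
enqueue(67): [10, 94, 67]

Answer: 10 94 67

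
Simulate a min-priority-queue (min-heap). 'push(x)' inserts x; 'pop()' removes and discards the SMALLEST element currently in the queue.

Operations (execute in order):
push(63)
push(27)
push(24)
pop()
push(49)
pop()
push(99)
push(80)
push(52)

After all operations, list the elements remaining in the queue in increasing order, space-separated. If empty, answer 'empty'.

push(63): heap contents = [63]
push(27): heap contents = [27, 63]
push(24): heap contents = [24, 27, 63]
pop() → 24: heap contents = [27, 63]
push(49): heap contents = [27, 49, 63]
pop() → 27: heap contents = [49, 63]
push(99): heap contents = [49, 63, 99]
push(80): heap contents = [49, 63, 80, 99]
push(52): heap contents = [49, 52, 63, 80, 99]

Answer: 49 52 63 80 99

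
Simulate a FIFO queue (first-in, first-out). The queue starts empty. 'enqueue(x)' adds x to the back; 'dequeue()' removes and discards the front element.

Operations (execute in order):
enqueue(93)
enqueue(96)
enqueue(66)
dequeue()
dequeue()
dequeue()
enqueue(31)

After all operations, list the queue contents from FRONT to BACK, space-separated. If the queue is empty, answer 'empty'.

Answer: 31

Derivation:
enqueue(93): [93]
enqueue(96): [93, 96]
enqueue(66): [93, 96, 66]
dequeue(): [96, 66]
dequeue(): [66]
dequeue(): []
enqueue(31): [31]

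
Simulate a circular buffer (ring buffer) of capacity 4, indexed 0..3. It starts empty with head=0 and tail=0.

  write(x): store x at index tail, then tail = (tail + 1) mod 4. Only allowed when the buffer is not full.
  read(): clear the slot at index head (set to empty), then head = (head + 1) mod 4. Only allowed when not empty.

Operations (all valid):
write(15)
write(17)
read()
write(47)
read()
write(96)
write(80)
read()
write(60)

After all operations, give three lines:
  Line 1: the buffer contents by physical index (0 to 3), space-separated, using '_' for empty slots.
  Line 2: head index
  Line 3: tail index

Answer: 80 60 _ 96
3
2

Derivation:
write(15): buf=[15 _ _ _], head=0, tail=1, size=1
write(17): buf=[15 17 _ _], head=0, tail=2, size=2
read(): buf=[_ 17 _ _], head=1, tail=2, size=1
write(47): buf=[_ 17 47 _], head=1, tail=3, size=2
read(): buf=[_ _ 47 _], head=2, tail=3, size=1
write(96): buf=[_ _ 47 96], head=2, tail=0, size=2
write(80): buf=[80 _ 47 96], head=2, tail=1, size=3
read(): buf=[80 _ _ 96], head=3, tail=1, size=2
write(60): buf=[80 60 _ 96], head=3, tail=2, size=3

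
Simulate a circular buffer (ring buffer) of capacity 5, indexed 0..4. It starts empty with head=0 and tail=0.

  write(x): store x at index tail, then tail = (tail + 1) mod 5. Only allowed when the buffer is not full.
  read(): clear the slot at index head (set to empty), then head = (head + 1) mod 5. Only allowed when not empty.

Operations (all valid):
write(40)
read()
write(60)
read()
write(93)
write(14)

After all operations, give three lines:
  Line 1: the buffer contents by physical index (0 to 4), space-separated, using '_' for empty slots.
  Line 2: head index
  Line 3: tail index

write(40): buf=[40 _ _ _ _], head=0, tail=1, size=1
read(): buf=[_ _ _ _ _], head=1, tail=1, size=0
write(60): buf=[_ 60 _ _ _], head=1, tail=2, size=1
read(): buf=[_ _ _ _ _], head=2, tail=2, size=0
write(93): buf=[_ _ 93 _ _], head=2, tail=3, size=1
write(14): buf=[_ _ 93 14 _], head=2, tail=4, size=2

Answer: _ _ 93 14 _
2
4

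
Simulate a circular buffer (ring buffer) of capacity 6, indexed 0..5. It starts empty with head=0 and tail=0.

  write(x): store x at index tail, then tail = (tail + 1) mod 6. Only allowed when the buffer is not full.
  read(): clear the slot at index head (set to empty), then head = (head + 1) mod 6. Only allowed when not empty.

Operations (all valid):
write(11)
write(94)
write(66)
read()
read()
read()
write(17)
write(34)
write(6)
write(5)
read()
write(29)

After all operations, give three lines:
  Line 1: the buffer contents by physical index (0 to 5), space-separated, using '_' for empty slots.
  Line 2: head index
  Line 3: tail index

Answer: 5 29 _ _ 34 6
4
2

Derivation:
write(11): buf=[11 _ _ _ _ _], head=0, tail=1, size=1
write(94): buf=[11 94 _ _ _ _], head=0, tail=2, size=2
write(66): buf=[11 94 66 _ _ _], head=0, tail=3, size=3
read(): buf=[_ 94 66 _ _ _], head=1, tail=3, size=2
read(): buf=[_ _ 66 _ _ _], head=2, tail=3, size=1
read(): buf=[_ _ _ _ _ _], head=3, tail=3, size=0
write(17): buf=[_ _ _ 17 _ _], head=3, tail=4, size=1
write(34): buf=[_ _ _ 17 34 _], head=3, tail=5, size=2
write(6): buf=[_ _ _ 17 34 6], head=3, tail=0, size=3
write(5): buf=[5 _ _ 17 34 6], head=3, tail=1, size=4
read(): buf=[5 _ _ _ 34 6], head=4, tail=1, size=3
write(29): buf=[5 29 _ _ 34 6], head=4, tail=2, size=4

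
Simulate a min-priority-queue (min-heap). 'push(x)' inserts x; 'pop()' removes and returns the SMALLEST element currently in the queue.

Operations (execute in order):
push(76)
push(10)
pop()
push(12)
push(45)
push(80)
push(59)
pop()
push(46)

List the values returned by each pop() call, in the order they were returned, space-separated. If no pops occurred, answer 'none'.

Answer: 10 12

Derivation:
push(76): heap contents = [76]
push(10): heap contents = [10, 76]
pop() → 10: heap contents = [76]
push(12): heap contents = [12, 76]
push(45): heap contents = [12, 45, 76]
push(80): heap contents = [12, 45, 76, 80]
push(59): heap contents = [12, 45, 59, 76, 80]
pop() → 12: heap contents = [45, 59, 76, 80]
push(46): heap contents = [45, 46, 59, 76, 80]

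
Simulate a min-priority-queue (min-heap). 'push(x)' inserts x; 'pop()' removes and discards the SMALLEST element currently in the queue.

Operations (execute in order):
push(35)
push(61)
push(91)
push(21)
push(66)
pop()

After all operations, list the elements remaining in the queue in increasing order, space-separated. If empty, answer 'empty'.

Answer: 35 61 66 91

Derivation:
push(35): heap contents = [35]
push(61): heap contents = [35, 61]
push(91): heap contents = [35, 61, 91]
push(21): heap contents = [21, 35, 61, 91]
push(66): heap contents = [21, 35, 61, 66, 91]
pop() → 21: heap contents = [35, 61, 66, 91]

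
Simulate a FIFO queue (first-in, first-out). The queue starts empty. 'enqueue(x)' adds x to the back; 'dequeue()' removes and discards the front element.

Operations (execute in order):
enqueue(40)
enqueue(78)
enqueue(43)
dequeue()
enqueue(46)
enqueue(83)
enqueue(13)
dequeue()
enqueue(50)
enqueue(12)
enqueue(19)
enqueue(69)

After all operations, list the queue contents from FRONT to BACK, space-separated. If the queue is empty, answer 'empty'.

enqueue(40): [40]
enqueue(78): [40, 78]
enqueue(43): [40, 78, 43]
dequeue(): [78, 43]
enqueue(46): [78, 43, 46]
enqueue(83): [78, 43, 46, 83]
enqueue(13): [78, 43, 46, 83, 13]
dequeue(): [43, 46, 83, 13]
enqueue(50): [43, 46, 83, 13, 50]
enqueue(12): [43, 46, 83, 13, 50, 12]
enqueue(19): [43, 46, 83, 13, 50, 12, 19]
enqueue(69): [43, 46, 83, 13, 50, 12, 19, 69]

Answer: 43 46 83 13 50 12 19 69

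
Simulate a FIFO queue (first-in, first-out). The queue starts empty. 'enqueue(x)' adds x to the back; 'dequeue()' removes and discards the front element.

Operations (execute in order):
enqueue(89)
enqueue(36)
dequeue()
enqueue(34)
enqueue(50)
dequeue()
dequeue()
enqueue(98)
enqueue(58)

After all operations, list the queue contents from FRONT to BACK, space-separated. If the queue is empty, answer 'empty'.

Answer: 50 98 58

Derivation:
enqueue(89): [89]
enqueue(36): [89, 36]
dequeue(): [36]
enqueue(34): [36, 34]
enqueue(50): [36, 34, 50]
dequeue(): [34, 50]
dequeue(): [50]
enqueue(98): [50, 98]
enqueue(58): [50, 98, 58]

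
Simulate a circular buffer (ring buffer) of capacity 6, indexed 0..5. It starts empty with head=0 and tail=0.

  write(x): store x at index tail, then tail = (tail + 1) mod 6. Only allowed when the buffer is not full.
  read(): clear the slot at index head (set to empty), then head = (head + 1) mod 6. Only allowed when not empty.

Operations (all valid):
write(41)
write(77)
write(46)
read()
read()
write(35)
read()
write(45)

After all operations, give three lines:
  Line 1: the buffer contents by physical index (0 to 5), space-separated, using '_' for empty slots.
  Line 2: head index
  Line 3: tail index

Answer: _ _ _ 35 45 _
3
5

Derivation:
write(41): buf=[41 _ _ _ _ _], head=0, tail=1, size=1
write(77): buf=[41 77 _ _ _ _], head=0, tail=2, size=2
write(46): buf=[41 77 46 _ _ _], head=0, tail=3, size=3
read(): buf=[_ 77 46 _ _ _], head=1, tail=3, size=2
read(): buf=[_ _ 46 _ _ _], head=2, tail=3, size=1
write(35): buf=[_ _ 46 35 _ _], head=2, tail=4, size=2
read(): buf=[_ _ _ 35 _ _], head=3, tail=4, size=1
write(45): buf=[_ _ _ 35 45 _], head=3, tail=5, size=2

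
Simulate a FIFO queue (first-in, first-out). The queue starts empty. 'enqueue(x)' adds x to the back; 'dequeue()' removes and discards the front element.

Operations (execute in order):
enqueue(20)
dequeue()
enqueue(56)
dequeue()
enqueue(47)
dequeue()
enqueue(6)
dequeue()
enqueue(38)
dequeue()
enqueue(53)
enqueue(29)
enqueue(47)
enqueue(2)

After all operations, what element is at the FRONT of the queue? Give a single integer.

Answer: 53

Derivation:
enqueue(20): queue = [20]
dequeue(): queue = []
enqueue(56): queue = [56]
dequeue(): queue = []
enqueue(47): queue = [47]
dequeue(): queue = []
enqueue(6): queue = [6]
dequeue(): queue = []
enqueue(38): queue = [38]
dequeue(): queue = []
enqueue(53): queue = [53]
enqueue(29): queue = [53, 29]
enqueue(47): queue = [53, 29, 47]
enqueue(2): queue = [53, 29, 47, 2]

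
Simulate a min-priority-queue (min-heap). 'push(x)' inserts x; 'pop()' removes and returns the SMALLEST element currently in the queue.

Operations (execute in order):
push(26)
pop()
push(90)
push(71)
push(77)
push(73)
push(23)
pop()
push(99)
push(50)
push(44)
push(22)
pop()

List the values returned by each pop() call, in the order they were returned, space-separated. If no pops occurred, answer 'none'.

Answer: 26 23 22

Derivation:
push(26): heap contents = [26]
pop() → 26: heap contents = []
push(90): heap contents = [90]
push(71): heap contents = [71, 90]
push(77): heap contents = [71, 77, 90]
push(73): heap contents = [71, 73, 77, 90]
push(23): heap contents = [23, 71, 73, 77, 90]
pop() → 23: heap contents = [71, 73, 77, 90]
push(99): heap contents = [71, 73, 77, 90, 99]
push(50): heap contents = [50, 71, 73, 77, 90, 99]
push(44): heap contents = [44, 50, 71, 73, 77, 90, 99]
push(22): heap contents = [22, 44, 50, 71, 73, 77, 90, 99]
pop() → 22: heap contents = [44, 50, 71, 73, 77, 90, 99]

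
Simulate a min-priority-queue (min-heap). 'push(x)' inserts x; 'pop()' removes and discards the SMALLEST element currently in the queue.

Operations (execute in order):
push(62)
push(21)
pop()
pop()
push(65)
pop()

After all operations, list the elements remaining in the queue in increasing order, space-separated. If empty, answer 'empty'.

push(62): heap contents = [62]
push(21): heap contents = [21, 62]
pop() → 21: heap contents = [62]
pop() → 62: heap contents = []
push(65): heap contents = [65]
pop() → 65: heap contents = []

Answer: empty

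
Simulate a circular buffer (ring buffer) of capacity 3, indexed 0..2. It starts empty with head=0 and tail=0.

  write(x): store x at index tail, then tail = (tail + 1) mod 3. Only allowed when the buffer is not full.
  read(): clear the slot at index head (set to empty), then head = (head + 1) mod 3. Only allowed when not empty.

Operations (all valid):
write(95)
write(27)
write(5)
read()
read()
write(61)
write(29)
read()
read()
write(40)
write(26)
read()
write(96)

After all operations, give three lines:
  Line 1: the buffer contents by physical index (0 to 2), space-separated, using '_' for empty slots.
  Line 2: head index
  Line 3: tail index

Answer: 26 96 40
2
2

Derivation:
write(95): buf=[95 _ _], head=0, tail=1, size=1
write(27): buf=[95 27 _], head=0, tail=2, size=2
write(5): buf=[95 27 5], head=0, tail=0, size=3
read(): buf=[_ 27 5], head=1, tail=0, size=2
read(): buf=[_ _ 5], head=2, tail=0, size=1
write(61): buf=[61 _ 5], head=2, tail=1, size=2
write(29): buf=[61 29 5], head=2, tail=2, size=3
read(): buf=[61 29 _], head=0, tail=2, size=2
read(): buf=[_ 29 _], head=1, tail=2, size=1
write(40): buf=[_ 29 40], head=1, tail=0, size=2
write(26): buf=[26 29 40], head=1, tail=1, size=3
read(): buf=[26 _ 40], head=2, tail=1, size=2
write(96): buf=[26 96 40], head=2, tail=2, size=3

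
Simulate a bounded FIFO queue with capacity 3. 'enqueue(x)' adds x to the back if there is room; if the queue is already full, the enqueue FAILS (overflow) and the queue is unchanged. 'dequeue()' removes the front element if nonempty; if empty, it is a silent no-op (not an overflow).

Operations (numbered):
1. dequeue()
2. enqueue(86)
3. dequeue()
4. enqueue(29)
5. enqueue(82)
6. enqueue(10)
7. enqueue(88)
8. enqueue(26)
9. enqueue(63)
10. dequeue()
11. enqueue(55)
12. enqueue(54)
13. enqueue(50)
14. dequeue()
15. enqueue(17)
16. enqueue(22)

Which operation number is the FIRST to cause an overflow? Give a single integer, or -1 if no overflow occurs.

Answer: 7

Derivation:
1. dequeue(): empty, no-op, size=0
2. enqueue(86): size=1
3. dequeue(): size=0
4. enqueue(29): size=1
5. enqueue(82): size=2
6. enqueue(10): size=3
7. enqueue(88): size=3=cap → OVERFLOW (fail)
8. enqueue(26): size=3=cap → OVERFLOW (fail)
9. enqueue(63): size=3=cap → OVERFLOW (fail)
10. dequeue(): size=2
11. enqueue(55): size=3
12. enqueue(54): size=3=cap → OVERFLOW (fail)
13. enqueue(50): size=3=cap → OVERFLOW (fail)
14. dequeue(): size=2
15. enqueue(17): size=3
16. enqueue(22): size=3=cap → OVERFLOW (fail)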